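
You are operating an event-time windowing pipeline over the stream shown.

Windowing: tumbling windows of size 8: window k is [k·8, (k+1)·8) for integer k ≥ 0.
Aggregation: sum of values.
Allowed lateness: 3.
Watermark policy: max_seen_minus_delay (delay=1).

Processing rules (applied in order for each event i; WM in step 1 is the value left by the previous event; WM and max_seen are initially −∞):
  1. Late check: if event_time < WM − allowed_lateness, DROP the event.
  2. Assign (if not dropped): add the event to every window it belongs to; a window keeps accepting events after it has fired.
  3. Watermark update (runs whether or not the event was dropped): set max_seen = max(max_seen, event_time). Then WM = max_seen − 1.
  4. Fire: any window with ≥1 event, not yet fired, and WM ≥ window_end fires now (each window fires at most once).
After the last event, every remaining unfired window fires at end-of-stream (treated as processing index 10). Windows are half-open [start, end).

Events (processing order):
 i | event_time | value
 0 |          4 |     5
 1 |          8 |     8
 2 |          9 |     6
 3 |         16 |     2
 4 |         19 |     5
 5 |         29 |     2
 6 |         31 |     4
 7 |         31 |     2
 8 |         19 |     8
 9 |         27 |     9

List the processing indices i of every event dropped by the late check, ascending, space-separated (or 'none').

8

i=0 t=4 v=5: → [0,8); WM=3
i=1 t=8 v=8: → [8,16); WM=7
i=2 t=9 v=6: → [8,16); WM=8; [0,8) fires=5
i=3 t=16 v=2: → [16,24); WM=15
i=4 t=19 v=5: → [16,24); WM=18; [8,16) fires=14
i=5 t=29 v=2: → [24,32); WM=28; [16,24) fires=7
i=6 t=31 v=4: → [24,32); WM=30
i=7 t=31 v=2: → [24,32); WM=30
i=8 t=19 v=8: DROP (t<30-3); WM=30
i=9 t=27 v=9: → [24,32); WM=30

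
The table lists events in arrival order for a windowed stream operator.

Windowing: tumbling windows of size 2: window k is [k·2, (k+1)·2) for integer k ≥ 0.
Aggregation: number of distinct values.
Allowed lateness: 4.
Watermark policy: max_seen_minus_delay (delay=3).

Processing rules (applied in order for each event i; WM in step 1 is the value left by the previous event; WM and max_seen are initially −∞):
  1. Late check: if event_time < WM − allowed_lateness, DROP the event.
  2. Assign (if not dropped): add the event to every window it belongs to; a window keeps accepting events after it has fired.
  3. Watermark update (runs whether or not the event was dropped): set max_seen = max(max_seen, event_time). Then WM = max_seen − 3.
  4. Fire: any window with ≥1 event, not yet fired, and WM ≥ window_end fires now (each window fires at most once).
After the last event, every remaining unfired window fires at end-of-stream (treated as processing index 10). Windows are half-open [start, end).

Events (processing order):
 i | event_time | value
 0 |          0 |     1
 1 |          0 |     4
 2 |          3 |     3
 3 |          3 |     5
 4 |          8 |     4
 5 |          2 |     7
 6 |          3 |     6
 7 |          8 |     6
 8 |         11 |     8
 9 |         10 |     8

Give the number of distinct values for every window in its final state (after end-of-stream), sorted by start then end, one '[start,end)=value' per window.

i=0 t=0 v=1: → [0,2); WM=-3
i=1 t=0 v=4: → [0,2); WM=-3
i=2 t=3 v=3: → [2,4); WM=0
i=3 t=3 v=5: → [2,4); WM=0
i=4 t=8 v=4: → [8,10); WM=5; [0,2) fires=2 [2,4) fires=2
i=5 t=2 v=7: → [2,4); WM=5
i=6 t=3 v=6: → [2,4); WM=5
i=7 t=8 v=6: → [8,10); WM=5
i=8 t=11 v=8: → [10,12); WM=8
i=9 t=10 v=8: → [10,12); WM=8

[0,2)=2 [2,4)=4 [8,10)=2 [10,12)=1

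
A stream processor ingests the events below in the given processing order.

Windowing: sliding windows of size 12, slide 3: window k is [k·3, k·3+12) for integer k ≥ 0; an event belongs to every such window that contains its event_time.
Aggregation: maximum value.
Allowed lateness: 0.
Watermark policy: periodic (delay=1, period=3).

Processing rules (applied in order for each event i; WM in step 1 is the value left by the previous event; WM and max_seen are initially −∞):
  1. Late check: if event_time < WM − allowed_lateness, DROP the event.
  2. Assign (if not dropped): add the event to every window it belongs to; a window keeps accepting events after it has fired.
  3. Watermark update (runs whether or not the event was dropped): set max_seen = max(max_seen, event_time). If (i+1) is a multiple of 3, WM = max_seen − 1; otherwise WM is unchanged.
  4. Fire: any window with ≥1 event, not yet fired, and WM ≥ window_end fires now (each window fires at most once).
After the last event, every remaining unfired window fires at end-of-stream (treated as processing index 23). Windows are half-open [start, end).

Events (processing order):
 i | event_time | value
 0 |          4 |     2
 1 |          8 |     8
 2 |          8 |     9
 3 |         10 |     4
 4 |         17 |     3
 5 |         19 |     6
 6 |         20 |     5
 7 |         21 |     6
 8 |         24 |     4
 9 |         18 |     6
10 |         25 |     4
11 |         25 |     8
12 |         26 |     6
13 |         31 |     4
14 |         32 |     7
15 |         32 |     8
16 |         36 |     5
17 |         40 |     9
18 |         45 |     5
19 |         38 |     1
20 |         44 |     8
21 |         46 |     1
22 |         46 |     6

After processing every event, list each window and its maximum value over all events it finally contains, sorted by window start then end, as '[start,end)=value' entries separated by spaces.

[0,12)=9 [3,15)=9 [6,18)=9 [9,21)=6 [12,24)=6 [15,27)=8 [18,30)=8 [21,33)=8 [24,36)=8 [27,39)=8 [30,42)=9 [33,45)=9 [36,48)=9 [39,51)=9 [42,54)=8 [45,57)=6

i=0 t=4 v=2: → [3,15),[0,12); WM=−∞
i=1 t=8 v=8: → [6,18),[3,15),[0,12); WM=−∞
i=2 t=8 v=9: → [6,18),[3,15),[0,12); WM=7
i=3 t=10 v=4: → [9,21),[6,18),[3,15),[0,12); WM=7
i=4 t=17 v=3: → [15,27),[12,24),[9,21),[6,18); WM=7
i=5 t=19 v=6: → [18,30),[15,27),[12,24),[9,21); WM=18; [0,12) fires=9 [3,15) fires=9 [6,18) fires=9
i=6 t=20 v=5: → [18,30),[15,27),[12,24),[9,21); WM=18
i=7 t=21 v=6: → [21,33),[18,30),[15,27),[12,24); WM=18
i=8 t=24 v=4: → [24,36),[21,33),[18,30),[15,27); WM=23; [9,21) fires=6
i=9 t=18 v=6: DROP (t<23-0); WM=23
i=10 t=25 v=4: → [24,36),[21,33),[18,30),[15,27); WM=23
i=11 t=25 v=8: → [24,36),[21,33),[18,30),[15,27); WM=24; [12,24) fires=6
i=12 t=26 v=6: → [24,36),[21,33),[18,30),[15,27); WM=24
i=13 t=31 v=4: → [30,42),[27,39),[24,36),[21,33); WM=24
i=14 t=32 v=7: → [30,42),[27,39),[24,36),[21,33); WM=31; [15,27) fires=8 [18,30) fires=8
i=15 t=32 v=8: → [30,42),[27,39),[24,36),[21,33); WM=31
i=16 t=36 v=5: → [36,48),[33,45),[30,42),[27,39); WM=31
i=17 t=40 v=9: → [39,51),[36,48),[33,45),[30,42); WM=39; [21,33) fires=8 [24,36) fires=8 [27,39) fires=8
i=18 t=45 v=5: → [45,57),[42,54),[39,51),[36,48); WM=39
i=19 t=38 v=1: DROP (t<39-0); WM=39
i=20 t=44 v=8: → [42,54),[39,51),[36,48),[33,45); WM=44; [30,42) fires=9
i=21 t=46 v=1: → [45,57),[42,54),[39,51),[36,48); WM=44
i=22 t=46 v=6: → [45,57),[42,54),[39,51),[36,48); WM=44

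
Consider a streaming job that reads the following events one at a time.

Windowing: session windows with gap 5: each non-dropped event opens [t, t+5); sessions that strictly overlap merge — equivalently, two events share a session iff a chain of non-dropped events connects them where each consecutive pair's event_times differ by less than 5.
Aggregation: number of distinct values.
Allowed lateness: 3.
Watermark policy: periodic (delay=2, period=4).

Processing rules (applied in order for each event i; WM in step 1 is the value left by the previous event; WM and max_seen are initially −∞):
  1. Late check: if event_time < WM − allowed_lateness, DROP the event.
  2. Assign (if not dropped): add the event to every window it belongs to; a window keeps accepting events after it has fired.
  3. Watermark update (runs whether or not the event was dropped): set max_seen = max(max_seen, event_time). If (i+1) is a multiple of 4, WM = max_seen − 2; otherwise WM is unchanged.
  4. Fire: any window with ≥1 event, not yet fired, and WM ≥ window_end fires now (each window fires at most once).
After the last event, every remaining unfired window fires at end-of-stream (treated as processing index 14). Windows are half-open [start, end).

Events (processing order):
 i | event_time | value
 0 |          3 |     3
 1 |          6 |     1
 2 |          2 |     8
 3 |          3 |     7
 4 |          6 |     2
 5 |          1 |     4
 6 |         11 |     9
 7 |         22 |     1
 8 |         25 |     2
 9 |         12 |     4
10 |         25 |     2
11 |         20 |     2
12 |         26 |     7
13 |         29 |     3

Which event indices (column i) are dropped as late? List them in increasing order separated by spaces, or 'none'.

9

i=0 t=3 v=3: → [3,8); WM=−∞
i=1 t=6 v=1: → [3,11); WM=−∞
i=2 t=2 v=8: → [2,11); WM=−∞
i=3 t=3 v=7: → [2,11); WM=4
i=4 t=6 v=2: → [2,11); WM=4
i=5 t=1 v=4: → [1,11); WM=4
i=6 t=11 v=9: → [11,16); WM=4
i=7 t=22 v=1: → [22,27); WM=20
i=8 t=25 v=2: → [22,30); WM=20
i=9 t=12 v=4: DROP (t<20-3); WM=20
i=10 t=25 v=2: → [22,30); WM=20
i=11 t=20 v=2: → [20,30); WM=23
i=12 t=26 v=7: → [20,31); WM=23
i=13 t=29 v=3: → [20,34); WM=23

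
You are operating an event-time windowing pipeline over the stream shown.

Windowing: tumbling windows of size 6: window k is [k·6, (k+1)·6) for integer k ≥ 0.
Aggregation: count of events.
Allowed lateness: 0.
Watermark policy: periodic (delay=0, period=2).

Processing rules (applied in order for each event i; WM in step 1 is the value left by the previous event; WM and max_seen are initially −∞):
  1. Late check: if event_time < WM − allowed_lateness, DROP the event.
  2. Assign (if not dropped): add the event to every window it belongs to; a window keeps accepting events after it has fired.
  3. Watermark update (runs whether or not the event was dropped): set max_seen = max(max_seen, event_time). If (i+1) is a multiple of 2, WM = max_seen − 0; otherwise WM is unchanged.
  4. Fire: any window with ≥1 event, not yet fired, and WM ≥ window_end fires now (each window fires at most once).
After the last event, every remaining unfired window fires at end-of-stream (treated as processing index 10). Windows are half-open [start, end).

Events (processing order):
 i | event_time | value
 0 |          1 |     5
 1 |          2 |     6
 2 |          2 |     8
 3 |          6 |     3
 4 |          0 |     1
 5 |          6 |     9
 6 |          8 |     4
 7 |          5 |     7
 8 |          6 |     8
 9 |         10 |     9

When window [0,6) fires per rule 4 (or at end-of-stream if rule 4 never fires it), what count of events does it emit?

i=0 t=1 v=5: → [0,6); WM=−∞
i=1 t=2 v=6: → [0,6); WM=2
i=2 t=2 v=8: → [0,6); WM=2
i=3 t=6 v=3: → [6,12); WM=6; [0,6) fires=3
i=4 t=0 v=1: DROP (t<6-0); WM=6
i=5 t=6 v=9: → [6,12); WM=6
i=6 t=8 v=4: → [6,12); WM=6
i=7 t=5 v=7: DROP (t<6-0); WM=8
i=8 t=6 v=8: DROP (t<8-0); WM=8
i=9 t=10 v=9: → [6,12); WM=10

3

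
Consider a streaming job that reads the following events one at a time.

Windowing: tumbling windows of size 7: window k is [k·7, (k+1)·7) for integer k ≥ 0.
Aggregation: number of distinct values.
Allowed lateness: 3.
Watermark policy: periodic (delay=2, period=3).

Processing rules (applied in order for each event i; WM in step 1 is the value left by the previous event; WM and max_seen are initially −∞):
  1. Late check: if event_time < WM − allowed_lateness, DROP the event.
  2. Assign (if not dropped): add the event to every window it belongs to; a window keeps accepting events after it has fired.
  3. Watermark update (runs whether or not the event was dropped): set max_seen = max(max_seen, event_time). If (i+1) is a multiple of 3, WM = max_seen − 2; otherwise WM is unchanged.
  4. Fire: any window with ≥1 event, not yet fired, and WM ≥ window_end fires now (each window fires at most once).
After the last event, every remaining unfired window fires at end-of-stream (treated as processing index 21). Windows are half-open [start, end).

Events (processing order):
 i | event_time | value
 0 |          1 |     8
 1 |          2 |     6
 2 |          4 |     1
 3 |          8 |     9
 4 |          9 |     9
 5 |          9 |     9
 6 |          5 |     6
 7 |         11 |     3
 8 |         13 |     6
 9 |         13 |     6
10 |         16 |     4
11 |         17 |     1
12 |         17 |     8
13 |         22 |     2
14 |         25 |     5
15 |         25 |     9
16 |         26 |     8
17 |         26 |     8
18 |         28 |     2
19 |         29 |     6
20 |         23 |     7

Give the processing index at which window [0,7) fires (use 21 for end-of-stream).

i=0 t=1 v=8: → [0,7); WM=−∞
i=1 t=2 v=6: → [0,7); WM=−∞
i=2 t=4 v=1: → [0,7); WM=2
i=3 t=8 v=9: → [7,14); WM=2
i=4 t=9 v=9: → [7,14); WM=2
i=5 t=9 v=9: → [7,14); WM=7; [0,7) fires=3
i=6 t=5 v=6: → [0,7); WM=7
i=7 t=11 v=3: → [7,14); WM=7
i=8 t=13 v=6: → [7,14); WM=11
i=9 t=13 v=6: → [7,14); WM=11
i=10 t=16 v=4: → [14,21); WM=11
i=11 t=17 v=1: → [14,21); WM=15; [7,14) fires=3
i=12 t=17 v=8: → [14,21); WM=15
i=13 t=22 v=2: → [21,28); WM=15
i=14 t=25 v=5: → [21,28); WM=23; [14,21) fires=3
i=15 t=25 v=9: → [21,28); WM=23
i=16 t=26 v=8: → [21,28); WM=23
i=17 t=26 v=8: → [21,28); WM=24
i=18 t=28 v=2: → [28,35); WM=24
i=19 t=29 v=6: → [28,35); WM=24
i=20 t=23 v=7: → [21,28); WM=27

5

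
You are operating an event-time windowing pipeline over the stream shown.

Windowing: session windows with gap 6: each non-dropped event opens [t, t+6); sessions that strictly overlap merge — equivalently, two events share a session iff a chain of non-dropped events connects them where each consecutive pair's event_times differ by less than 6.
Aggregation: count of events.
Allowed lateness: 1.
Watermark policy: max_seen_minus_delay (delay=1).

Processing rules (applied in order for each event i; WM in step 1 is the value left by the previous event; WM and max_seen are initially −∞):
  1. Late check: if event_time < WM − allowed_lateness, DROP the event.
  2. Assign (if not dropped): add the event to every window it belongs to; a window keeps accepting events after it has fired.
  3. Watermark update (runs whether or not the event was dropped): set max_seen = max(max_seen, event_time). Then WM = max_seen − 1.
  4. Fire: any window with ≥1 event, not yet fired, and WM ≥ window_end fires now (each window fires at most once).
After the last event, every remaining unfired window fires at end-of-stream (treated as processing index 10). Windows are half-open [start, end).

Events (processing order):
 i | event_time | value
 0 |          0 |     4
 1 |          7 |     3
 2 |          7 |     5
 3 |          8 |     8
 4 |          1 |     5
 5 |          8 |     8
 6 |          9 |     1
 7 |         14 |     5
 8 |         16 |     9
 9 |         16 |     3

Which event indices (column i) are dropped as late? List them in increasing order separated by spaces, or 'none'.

4

i=0 t=0 v=4: → [0,6); WM=-1
i=1 t=7 v=3: → [7,13); WM=6
i=2 t=7 v=5: → [7,13); WM=6
i=3 t=8 v=8: → [7,14); WM=7
i=4 t=1 v=5: DROP (t<7-1); WM=7
i=5 t=8 v=8: → [7,14); WM=7
i=6 t=9 v=1: → [7,15); WM=8
i=7 t=14 v=5: → [7,20); WM=13
i=8 t=16 v=9: → [7,22); WM=15
i=9 t=16 v=3: → [7,22); WM=15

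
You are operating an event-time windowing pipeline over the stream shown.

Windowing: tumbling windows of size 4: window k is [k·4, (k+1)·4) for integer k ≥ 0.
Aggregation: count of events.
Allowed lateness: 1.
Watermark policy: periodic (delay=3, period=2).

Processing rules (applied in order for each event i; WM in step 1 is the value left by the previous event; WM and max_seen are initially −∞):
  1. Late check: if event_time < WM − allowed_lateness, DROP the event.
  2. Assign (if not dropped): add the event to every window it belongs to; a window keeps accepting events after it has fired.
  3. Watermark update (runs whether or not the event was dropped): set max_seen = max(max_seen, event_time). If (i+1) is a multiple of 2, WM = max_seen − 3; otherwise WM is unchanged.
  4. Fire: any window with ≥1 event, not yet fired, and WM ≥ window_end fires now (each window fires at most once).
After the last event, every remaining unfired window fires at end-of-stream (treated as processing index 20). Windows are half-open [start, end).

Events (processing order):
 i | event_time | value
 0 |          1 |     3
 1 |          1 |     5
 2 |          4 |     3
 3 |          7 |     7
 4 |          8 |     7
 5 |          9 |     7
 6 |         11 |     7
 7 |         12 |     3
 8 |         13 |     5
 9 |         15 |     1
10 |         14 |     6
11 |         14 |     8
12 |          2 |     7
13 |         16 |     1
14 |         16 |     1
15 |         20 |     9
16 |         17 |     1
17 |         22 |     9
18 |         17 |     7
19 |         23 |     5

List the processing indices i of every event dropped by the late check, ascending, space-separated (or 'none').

12 18

i=0 t=1 v=3: → [0,4); WM=−∞
i=1 t=1 v=5: → [0,4); WM=-2
i=2 t=4 v=3: → [4,8); WM=-2
i=3 t=7 v=7: → [4,8); WM=4; [0,4) fires=2
i=4 t=8 v=7: → [8,12); WM=4
i=5 t=9 v=7: → [8,12); WM=6
i=6 t=11 v=7: → [8,12); WM=6
i=7 t=12 v=3: → [12,16); WM=9; [4,8) fires=2
i=8 t=13 v=5: → [12,16); WM=9
i=9 t=15 v=1: → [12,16); WM=12; [8,12) fires=3
i=10 t=14 v=6: → [12,16); WM=12
i=11 t=14 v=8: → [12,16); WM=12
i=12 t=2 v=7: DROP (t<12-1); WM=12
i=13 t=16 v=1: → [16,20); WM=13
i=14 t=16 v=1: → [16,20); WM=13
i=15 t=20 v=9: → [20,24); WM=17; [12,16) fires=5
i=16 t=17 v=1: → [16,20); WM=17
i=17 t=22 v=9: → [20,24); WM=19
i=18 t=17 v=7: DROP (t<19-1); WM=19
i=19 t=23 v=5: → [20,24); WM=20; [16,20) fires=3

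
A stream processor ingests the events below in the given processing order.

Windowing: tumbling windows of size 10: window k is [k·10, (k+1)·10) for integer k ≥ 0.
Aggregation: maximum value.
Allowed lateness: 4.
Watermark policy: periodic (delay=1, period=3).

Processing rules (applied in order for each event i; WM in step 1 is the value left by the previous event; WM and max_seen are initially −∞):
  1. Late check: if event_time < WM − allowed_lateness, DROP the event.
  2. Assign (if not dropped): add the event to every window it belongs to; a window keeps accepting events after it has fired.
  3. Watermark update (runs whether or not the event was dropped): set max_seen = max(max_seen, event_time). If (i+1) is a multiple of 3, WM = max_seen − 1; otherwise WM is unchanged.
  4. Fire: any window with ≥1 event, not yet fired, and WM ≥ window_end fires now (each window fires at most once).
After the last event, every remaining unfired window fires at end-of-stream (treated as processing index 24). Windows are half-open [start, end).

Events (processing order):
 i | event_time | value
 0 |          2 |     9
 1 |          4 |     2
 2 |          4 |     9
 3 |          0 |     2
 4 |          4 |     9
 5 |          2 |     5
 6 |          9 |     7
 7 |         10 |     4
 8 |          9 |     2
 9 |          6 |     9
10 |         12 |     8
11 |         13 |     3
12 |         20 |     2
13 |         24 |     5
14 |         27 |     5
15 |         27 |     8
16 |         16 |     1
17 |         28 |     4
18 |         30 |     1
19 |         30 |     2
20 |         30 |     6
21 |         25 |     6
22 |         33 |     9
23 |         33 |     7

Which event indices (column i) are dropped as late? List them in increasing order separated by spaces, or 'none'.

i=0 t=2 v=9: → [0,10); WM=−∞
i=1 t=4 v=2: → [0,10); WM=−∞
i=2 t=4 v=9: → [0,10); WM=3
i=3 t=0 v=2: → [0,10); WM=3
i=4 t=4 v=9: → [0,10); WM=3
i=5 t=2 v=5: → [0,10); WM=3
i=6 t=9 v=7: → [0,10); WM=3
i=7 t=10 v=4: → [10,20); WM=3
i=8 t=9 v=2: → [0,10); WM=9
i=9 t=6 v=9: → [0,10); WM=9
i=10 t=12 v=8: → [10,20); WM=9
i=11 t=13 v=3: → [10,20); WM=12; [0,10) fires=9
i=12 t=20 v=2: → [20,30); WM=12
i=13 t=24 v=5: → [20,30); WM=12
i=14 t=27 v=5: → [20,30); WM=26; [10,20) fires=8
i=15 t=27 v=8: → [20,30); WM=26
i=16 t=16 v=1: DROP (t<26-4); WM=26
i=17 t=28 v=4: → [20,30); WM=27
i=18 t=30 v=1: → [30,40); WM=27
i=19 t=30 v=2: → [30,40); WM=27
i=20 t=30 v=6: → [30,40); WM=29
i=21 t=25 v=6: → [20,30); WM=29
i=22 t=33 v=9: → [30,40); WM=29
i=23 t=33 v=7: → [30,40); WM=32; [20,30) fires=8

16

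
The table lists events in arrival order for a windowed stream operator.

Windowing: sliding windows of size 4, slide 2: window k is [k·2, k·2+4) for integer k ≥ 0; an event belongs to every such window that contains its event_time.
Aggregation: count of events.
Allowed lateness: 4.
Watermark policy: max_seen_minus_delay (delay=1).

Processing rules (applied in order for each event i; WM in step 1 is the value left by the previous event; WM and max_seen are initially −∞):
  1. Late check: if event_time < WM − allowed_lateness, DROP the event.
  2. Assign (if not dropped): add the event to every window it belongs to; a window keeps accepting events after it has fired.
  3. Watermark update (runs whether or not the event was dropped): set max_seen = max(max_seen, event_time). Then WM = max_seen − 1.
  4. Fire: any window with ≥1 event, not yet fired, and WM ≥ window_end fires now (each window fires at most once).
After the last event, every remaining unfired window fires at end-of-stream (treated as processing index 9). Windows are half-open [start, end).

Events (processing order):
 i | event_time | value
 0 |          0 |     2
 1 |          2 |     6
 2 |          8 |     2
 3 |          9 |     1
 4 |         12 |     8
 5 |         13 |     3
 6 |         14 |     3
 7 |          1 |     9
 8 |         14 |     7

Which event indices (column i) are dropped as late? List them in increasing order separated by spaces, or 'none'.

7

i=0 t=0 v=2: → [0,4); WM=-1
i=1 t=2 v=6: → [2,6),[0,4); WM=1
i=2 t=8 v=2: → [8,12),[6,10); WM=7; [0,4) fires=2 [2,6) fires=1
i=3 t=9 v=1: → [8,12),[6,10); WM=8
i=4 t=12 v=8: → [12,16),[10,14); WM=11; [6,10) fires=2
i=5 t=13 v=3: → [12,16),[10,14); WM=12; [8,12) fires=2
i=6 t=14 v=3: → [14,18),[12,16); WM=13
i=7 t=1 v=9: DROP (t<13-4); WM=13
i=8 t=14 v=7: → [14,18),[12,16); WM=13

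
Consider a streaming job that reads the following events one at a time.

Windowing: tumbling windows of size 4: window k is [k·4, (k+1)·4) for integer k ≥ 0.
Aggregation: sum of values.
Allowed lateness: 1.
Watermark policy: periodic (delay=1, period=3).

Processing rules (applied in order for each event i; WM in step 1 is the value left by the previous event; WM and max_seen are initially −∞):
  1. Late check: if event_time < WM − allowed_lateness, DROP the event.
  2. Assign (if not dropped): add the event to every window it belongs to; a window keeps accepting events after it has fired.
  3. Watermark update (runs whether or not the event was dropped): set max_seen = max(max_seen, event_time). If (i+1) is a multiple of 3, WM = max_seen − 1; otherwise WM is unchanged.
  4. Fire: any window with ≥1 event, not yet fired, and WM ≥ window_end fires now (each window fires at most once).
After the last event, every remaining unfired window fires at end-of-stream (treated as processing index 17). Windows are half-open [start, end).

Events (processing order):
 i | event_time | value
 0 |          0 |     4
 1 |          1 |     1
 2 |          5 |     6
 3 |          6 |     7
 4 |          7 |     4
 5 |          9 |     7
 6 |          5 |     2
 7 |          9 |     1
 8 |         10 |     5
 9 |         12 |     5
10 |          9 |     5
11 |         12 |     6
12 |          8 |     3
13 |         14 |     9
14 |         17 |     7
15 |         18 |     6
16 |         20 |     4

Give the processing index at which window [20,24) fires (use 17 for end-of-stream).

17

i=0 t=0 v=4: → [0,4); WM=−∞
i=1 t=1 v=1: → [0,4); WM=−∞
i=2 t=5 v=6: → [4,8); WM=4; [0,4) fires=5
i=3 t=6 v=7: → [4,8); WM=4
i=4 t=7 v=4: → [4,8); WM=4
i=5 t=9 v=7: → [8,12); WM=8; [4,8) fires=17
i=6 t=5 v=2: DROP (t<8-1); WM=8
i=7 t=9 v=1: → [8,12); WM=8
i=8 t=10 v=5: → [8,12); WM=9
i=9 t=12 v=5: → [12,16); WM=9
i=10 t=9 v=5: → [8,12); WM=9
i=11 t=12 v=6: → [12,16); WM=11
i=12 t=8 v=3: DROP (t<11-1); WM=11
i=13 t=14 v=9: → [12,16); WM=11
i=14 t=17 v=7: → [16,20); WM=16; [8,12) fires=18 [12,16) fires=20
i=15 t=18 v=6: → [16,20); WM=16
i=16 t=20 v=4: → [20,24); WM=16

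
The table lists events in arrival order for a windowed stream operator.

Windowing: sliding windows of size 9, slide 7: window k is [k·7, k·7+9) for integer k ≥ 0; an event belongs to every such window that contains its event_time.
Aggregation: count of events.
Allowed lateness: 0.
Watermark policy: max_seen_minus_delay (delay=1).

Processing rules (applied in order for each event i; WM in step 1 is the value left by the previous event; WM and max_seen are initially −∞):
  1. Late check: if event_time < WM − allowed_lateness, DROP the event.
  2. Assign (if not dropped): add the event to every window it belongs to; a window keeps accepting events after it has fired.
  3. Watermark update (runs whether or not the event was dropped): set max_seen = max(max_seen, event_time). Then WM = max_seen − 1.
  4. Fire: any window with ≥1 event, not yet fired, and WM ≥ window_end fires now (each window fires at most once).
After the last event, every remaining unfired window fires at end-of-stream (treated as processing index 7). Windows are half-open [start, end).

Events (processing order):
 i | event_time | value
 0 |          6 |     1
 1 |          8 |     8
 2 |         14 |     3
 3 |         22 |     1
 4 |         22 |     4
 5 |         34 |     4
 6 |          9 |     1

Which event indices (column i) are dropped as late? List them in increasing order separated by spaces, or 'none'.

i=0 t=6 v=1: → [0,9); WM=5
i=1 t=8 v=8: → [7,16),[0,9); WM=7
i=2 t=14 v=3: → [14,23),[7,16); WM=13; [0,9) fires=2
i=3 t=22 v=1: → [21,30),[14,23); WM=21; [7,16) fires=2
i=4 t=22 v=4: → [21,30),[14,23); WM=21
i=5 t=34 v=4: → [28,37); WM=33; [14,23) fires=3 [21,30) fires=2
i=6 t=9 v=1: DROP (t<33-0); WM=33

6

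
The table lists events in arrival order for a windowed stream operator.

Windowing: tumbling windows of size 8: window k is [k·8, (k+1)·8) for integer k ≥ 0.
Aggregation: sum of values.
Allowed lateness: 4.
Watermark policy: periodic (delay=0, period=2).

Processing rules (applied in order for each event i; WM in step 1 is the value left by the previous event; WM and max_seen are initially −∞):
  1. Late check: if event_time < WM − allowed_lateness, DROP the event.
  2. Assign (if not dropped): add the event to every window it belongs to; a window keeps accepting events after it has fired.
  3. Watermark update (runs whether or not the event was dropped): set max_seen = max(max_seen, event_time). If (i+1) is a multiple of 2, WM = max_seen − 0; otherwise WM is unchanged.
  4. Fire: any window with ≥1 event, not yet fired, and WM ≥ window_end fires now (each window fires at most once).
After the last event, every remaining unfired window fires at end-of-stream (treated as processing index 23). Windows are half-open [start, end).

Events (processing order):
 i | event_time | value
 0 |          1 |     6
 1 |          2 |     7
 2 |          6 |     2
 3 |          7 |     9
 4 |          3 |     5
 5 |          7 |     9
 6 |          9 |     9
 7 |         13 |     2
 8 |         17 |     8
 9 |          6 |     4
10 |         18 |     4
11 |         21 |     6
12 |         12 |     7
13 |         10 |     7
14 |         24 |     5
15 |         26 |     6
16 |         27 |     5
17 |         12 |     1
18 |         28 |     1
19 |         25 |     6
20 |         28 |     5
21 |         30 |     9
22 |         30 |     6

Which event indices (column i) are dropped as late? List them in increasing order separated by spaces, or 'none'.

9 12 13 17

i=0 t=1 v=6: → [0,8); WM=−∞
i=1 t=2 v=7: → [0,8); WM=2
i=2 t=6 v=2: → [0,8); WM=2
i=3 t=7 v=9: → [0,8); WM=7
i=4 t=3 v=5: → [0,8); WM=7
i=5 t=7 v=9: → [0,8); WM=7
i=6 t=9 v=9: → [8,16); WM=7
i=7 t=13 v=2: → [8,16); WM=13; [0,8) fires=38
i=8 t=17 v=8: → [16,24); WM=13
i=9 t=6 v=4: DROP (t<13-4); WM=17; [8,16) fires=11
i=10 t=18 v=4: → [16,24); WM=17
i=11 t=21 v=6: → [16,24); WM=21
i=12 t=12 v=7: DROP (t<21-4); WM=21
i=13 t=10 v=7: DROP (t<21-4); WM=21
i=14 t=24 v=5: → [24,32); WM=21
i=15 t=26 v=6: → [24,32); WM=26; [16,24) fires=18
i=16 t=27 v=5: → [24,32); WM=26
i=17 t=12 v=1: DROP (t<26-4); WM=27
i=18 t=28 v=1: → [24,32); WM=27
i=19 t=25 v=6: → [24,32); WM=28
i=20 t=28 v=5: → [24,32); WM=28
i=21 t=30 v=9: → [24,32); WM=30
i=22 t=30 v=6: → [24,32); WM=30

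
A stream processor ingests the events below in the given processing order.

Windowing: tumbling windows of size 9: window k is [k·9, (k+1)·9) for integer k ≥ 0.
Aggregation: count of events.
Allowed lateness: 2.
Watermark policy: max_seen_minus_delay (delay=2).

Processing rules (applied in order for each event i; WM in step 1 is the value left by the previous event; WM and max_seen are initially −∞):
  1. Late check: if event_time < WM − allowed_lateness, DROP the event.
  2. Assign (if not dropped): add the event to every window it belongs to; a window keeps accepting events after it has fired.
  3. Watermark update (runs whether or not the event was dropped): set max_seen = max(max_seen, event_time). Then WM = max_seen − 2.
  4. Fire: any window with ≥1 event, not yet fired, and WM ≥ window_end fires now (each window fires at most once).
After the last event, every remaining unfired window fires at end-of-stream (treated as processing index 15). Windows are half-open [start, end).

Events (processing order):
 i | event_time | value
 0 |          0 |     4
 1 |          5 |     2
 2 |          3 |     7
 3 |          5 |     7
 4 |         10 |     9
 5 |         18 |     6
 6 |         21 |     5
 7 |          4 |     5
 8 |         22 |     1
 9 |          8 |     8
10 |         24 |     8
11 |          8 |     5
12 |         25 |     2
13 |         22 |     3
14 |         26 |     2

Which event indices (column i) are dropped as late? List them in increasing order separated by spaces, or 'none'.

i=0 t=0 v=4: → [0,9); WM=-2
i=1 t=5 v=2: → [0,9); WM=3
i=2 t=3 v=7: → [0,9); WM=3
i=3 t=5 v=7: → [0,9); WM=3
i=4 t=10 v=9: → [9,18); WM=8
i=5 t=18 v=6: → [18,27); WM=16; [0,9) fires=4
i=6 t=21 v=5: → [18,27); WM=19; [9,18) fires=1
i=7 t=4 v=5: DROP (t<19-2); WM=19
i=8 t=22 v=1: → [18,27); WM=20
i=9 t=8 v=8: DROP (t<20-2); WM=20
i=10 t=24 v=8: → [18,27); WM=22
i=11 t=8 v=5: DROP (t<22-2); WM=22
i=12 t=25 v=2: → [18,27); WM=23
i=13 t=22 v=3: → [18,27); WM=23
i=14 t=26 v=2: → [18,27); WM=24

7 9 11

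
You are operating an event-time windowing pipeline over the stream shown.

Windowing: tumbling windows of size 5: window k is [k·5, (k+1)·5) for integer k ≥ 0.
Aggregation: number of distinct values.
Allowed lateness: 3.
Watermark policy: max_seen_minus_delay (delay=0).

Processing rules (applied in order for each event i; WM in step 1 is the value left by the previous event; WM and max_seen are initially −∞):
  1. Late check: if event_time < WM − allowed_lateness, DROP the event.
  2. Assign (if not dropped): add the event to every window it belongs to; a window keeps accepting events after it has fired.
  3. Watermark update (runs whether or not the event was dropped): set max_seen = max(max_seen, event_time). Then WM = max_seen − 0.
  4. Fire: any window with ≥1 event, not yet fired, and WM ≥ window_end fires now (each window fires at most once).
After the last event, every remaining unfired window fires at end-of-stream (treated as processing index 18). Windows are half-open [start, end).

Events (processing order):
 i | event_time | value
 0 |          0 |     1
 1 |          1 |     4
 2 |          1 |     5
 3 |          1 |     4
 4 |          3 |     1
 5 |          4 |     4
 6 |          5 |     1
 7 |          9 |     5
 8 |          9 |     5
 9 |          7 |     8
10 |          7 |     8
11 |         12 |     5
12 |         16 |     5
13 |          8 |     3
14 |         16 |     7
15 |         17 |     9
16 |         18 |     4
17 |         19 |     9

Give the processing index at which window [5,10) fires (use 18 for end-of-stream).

11

i=0 t=0 v=1: → [0,5); WM=0
i=1 t=1 v=4: → [0,5); WM=1
i=2 t=1 v=5: → [0,5); WM=1
i=3 t=1 v=4: → [0,5); WM=1
i=4 t=3 v=1: → [0,5); WM=3
i=5 t=4 v=4: → [0,5); WM=4
i=6 t=5 v=1: → [5,10); WM=5; [0,5) fires=3
i=7 t=9 v=5: → [5,10); WM=9
i=8 t=9 v=5: → [5,10); WM=9
i=9 t=7 v=8: → [5,10); WM=9
i=10 t=7 v=8: → [5,10); WM=9
i=11 t=12 v=5: → [10,15); WM=12; [5,10) fires=3
i=12 t=16 v=5: → [15,20); WM=16; [10,15) fires=1
i=13 t=8 v=3: DROP (t<16-3); WM=16
i=14 t=16 v=7: → [15,20); WM=16
i=15 t=17 v=9: → [15,20); WM=17
i=16 t=18 v=4: → [15,20); WM=18
i=17 t=19 v=9: → [15,20); WM=19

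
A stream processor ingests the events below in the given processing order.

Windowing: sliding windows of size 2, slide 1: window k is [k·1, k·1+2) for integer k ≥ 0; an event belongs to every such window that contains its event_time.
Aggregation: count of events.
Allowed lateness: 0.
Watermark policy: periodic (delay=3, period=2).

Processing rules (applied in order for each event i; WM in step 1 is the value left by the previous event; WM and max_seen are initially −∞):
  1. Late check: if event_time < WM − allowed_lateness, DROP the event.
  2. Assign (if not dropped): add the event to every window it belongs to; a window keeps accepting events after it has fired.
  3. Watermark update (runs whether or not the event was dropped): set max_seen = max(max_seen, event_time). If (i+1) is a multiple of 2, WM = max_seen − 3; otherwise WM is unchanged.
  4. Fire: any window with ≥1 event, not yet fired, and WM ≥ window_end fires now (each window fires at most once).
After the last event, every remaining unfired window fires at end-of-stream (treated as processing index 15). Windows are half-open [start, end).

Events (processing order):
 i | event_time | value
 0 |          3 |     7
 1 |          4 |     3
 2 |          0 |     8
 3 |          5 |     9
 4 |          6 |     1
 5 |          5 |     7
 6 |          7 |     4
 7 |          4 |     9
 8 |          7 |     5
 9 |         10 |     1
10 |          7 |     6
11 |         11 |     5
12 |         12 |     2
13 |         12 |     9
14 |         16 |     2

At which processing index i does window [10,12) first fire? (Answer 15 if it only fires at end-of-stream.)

15

i=0 t=3 v=7: → [3,5),[2,4); WM=−∞
i=1 t=4 v=3: → [4,6),[3,5); WM=1
i=2 t=0 v=8: DROP (t<1-0); WM=1
i=3 t=5 v=9: → [5,7),[4,6); WM=2
i=4 t=6 v=1: → [6,8),[5,7); WM=2
i=5 t=5 v=7: → [5,7),[4,6); WM=3
i=6 t=7 v=4: → [7,9),[6,8); WM=3
i=7 t=4 v=9: → [4,6),[3,5); WM=4; [2,4) fires=1
i=8 t=7 v=5: → [7,9),[6,8); WM=4
i=9 t=10 v=1: → [10,12),[9,11); WM=7; [3,5) fires=3 [4,6) fires=4 [5,7) fires=3
i=10 t=7 v=6: → [7,9),[6,8); WM=7
i=11 t=11 v=5: → [11,13),[10,12); WM=8; [6,8) fires=4
i=12 t=12 v=2: → [12,14),[11,13); WM=8
i=13 t=12 v=9: → [12,14),[11,13); WM=9; [7,9) fires=3
i=14 t=16 v=2: → [16,18),[15,17); WM=9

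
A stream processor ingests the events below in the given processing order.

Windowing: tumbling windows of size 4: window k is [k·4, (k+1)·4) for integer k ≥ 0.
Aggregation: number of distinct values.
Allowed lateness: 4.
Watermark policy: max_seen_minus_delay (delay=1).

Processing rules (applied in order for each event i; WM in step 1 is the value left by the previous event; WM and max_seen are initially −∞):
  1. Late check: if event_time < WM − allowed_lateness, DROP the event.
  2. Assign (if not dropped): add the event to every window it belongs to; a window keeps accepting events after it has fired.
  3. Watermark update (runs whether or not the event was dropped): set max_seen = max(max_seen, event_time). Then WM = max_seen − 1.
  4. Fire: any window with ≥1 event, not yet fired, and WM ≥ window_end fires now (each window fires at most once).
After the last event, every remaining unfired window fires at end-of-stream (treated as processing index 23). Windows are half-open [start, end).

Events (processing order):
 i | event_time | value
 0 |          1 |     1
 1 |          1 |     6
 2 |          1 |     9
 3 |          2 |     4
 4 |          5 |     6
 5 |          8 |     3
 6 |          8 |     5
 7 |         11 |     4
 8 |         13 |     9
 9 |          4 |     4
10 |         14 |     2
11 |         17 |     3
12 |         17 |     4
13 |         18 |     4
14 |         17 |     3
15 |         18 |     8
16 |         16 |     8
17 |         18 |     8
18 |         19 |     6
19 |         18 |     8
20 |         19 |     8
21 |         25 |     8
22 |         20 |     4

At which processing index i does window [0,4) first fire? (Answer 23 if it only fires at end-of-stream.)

i=0 t=1 v=1: → [0,4); WM=0
i=1 t=1 v=6: → [0,4); WM=0
i=2 t=1 v=9: → [0,4); WM=0
i=3 t=2 v=4: → [0,4); WM=1
i=4 t=5 v=6: → [4,8); WM=4; [0,4) fires=4
i=5 t=8 v=3: → [8,12); WM=7
i=6 t=8 v=5: → [8,12); WM=7
i=7 t=11 v=4: → [8,12); WM=10; [4,8) fires=1
i=8 t=13 v=9: → [12,16); WM=12; [8,12) fires=3
i=9 t=4 v=4: DROP (t<12-4); WM=12
i=10 t=14 v=2: → [12,16); WM=13
i=11 t=17 v=3: → [16,20); WM=16; [12,16) fires=2
i=12 t=17 v=4: → [16,20); WM=16
i=13 t=18 v=4: → [16,20); WM=17
i=14 t=17 v=3: → [16,20); WM=17
i=15 t=18 v=8: → [16,20); WM=17
i=16 t=16 v=8: → [16,20); WM=17
i=17 t=18 v=8: → [16,20); WM=17
i=18 t=19 v=6: → [16,20); WM=18
i=19 t=18 v=8: → [16,20); WM=18
i=20 t=19 v=8: → [16,20); WM=18
i=21 t=25 v=8: → [24,28); WM=24; [16,20) fires=4
i=22 t=20 v=4: → [20,24); WM=24; [20,24) fires=1

4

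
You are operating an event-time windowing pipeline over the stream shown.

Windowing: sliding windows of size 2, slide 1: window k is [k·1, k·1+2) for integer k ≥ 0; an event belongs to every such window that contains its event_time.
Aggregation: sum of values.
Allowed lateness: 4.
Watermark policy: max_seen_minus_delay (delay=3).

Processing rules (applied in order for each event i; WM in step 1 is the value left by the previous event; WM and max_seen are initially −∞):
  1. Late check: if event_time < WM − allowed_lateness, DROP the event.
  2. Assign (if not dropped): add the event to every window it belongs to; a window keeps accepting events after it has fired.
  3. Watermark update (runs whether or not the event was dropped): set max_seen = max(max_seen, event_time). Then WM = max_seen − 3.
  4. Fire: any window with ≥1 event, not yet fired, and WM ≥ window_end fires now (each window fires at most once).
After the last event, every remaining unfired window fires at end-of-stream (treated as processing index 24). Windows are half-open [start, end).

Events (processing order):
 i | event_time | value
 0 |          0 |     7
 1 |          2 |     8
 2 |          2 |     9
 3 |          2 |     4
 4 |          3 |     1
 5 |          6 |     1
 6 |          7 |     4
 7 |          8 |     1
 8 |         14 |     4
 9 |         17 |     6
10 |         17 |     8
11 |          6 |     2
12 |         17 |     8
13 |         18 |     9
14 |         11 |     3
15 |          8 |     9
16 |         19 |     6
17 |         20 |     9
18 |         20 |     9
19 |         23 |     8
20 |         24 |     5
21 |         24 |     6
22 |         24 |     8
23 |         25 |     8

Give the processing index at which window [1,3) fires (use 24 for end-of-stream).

i=0 t=0 v=7: → [0,2); WM=-3
i=1 t=2 v=8: → [2,4),[1,3); WM=-1
i=2 t=2 v=9: → [2,4),[1,3); WM=-1
i=3 t=2 v=4: → [2,4),[1,3); WM=-1
i=4 t=3 v=1: → [3,5),[2,4); WM=0
i=5 t=6 v=1: → [6,8),[5,7); WM=3; [0,2) fires=7 [1,3) fires=21
i=6 t=7 v=4: → [7,9),[6,8); WM=4; [2,4) fires=22
i=7 t=8 v=1: → [8,10),[7,9); WM=5; [3,5) fires=1
i=8 t=14 v=4: → [14,16),[13,15); WM=11; [5,7) fires=1 [6,8) fires=5 [7,9) fires=5 [8,10) fires=1
i=9 t=17 v=6: → [17,19),[16,18); WM=14
i=10 t=17 v=8: → [17,19),[16,18); WM=14
i=11 t=6 v=2: DROP (t<14-4); WM=14
i=12 t=17 v=8: → [17,19),[16,18); WM=14
i=13 t=18 v=9: → [18,20),[17,19); WM=15; [13,15) fires=4
i=14 t=11 v=3: → [11,13),[10,12); WM=15; [10,12) fires=3 [11,13) fires=3
i=15 t=8 v=9: DROP (t<15-4); WM=15
i=16 t=19 v=6: → [19,21),[18,20); WM=16; [14,16) fires=4
i=17 t=20 v=9: → [20,22),[19,21); WM=17
i=18 t=20 v=9: → [20,22),[19,21); WM=17
i=19 t=23 v=8: → [23,25),[22,24); WM=20; [16,18) fires=22 [17,19) fires=31 [18,20) fires=15
i=20 t=24 v=5: → [24,26),[23,25); WM=21; [19,21) fires=24
i=21 t=24 v=6: → [24,26),[23,25); WM=21
i=22 t=24 v=8: → [24,26),[23,25); WM=21
i=23 t=25 v=8: → [25,27),[24,26); WM=22; [20,22) fires=18

5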